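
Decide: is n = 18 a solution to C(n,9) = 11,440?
C(18,9) = 18·17·16·15·14·13·12·11·10/9! = 17,643,225,600/362,880 = 48,620, which does not equal 11,440.

Answer: No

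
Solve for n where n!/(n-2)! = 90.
n!/(n-2)! = n×(n-1), a product of 2 consecutive integers ≈ (n−0.5)^2. 90^(1/2) + 0.5 ≈ 10.0; check n = 10: 10×9 = 90 ✓. So n = 10.

Answer: 10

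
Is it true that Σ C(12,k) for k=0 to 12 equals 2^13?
False

Reasoning: Binomial theorem: Σ C(12,k) = (1+1)^12 = 2^12 = 4,096; RHS 2^13 = 8,192.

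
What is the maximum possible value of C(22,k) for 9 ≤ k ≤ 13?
705,432

Explanation: C(22,k) is maximised at the centre of the row: C(22,11) = 705,432.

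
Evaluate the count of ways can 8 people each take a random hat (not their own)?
14,833

Using D(n) = (n-1)[D(n-1) + D(n-2)]:
D(8) = (8-1) × [D(7) + D(6)]
      = 7 × [1854 + 265]
      = 7 × 2119
      = 14,833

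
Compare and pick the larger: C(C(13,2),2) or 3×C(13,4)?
C(C(13,2),2)

Working:
C(C(13,2),2)=3,003, 3×C(13,4)=2,145.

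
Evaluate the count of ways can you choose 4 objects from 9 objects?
126

Working:
C(9,4) = 9! / (4! × (9-4)!)
         = 9! / (4! × 5!)
         = 126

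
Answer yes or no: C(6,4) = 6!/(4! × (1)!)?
The correct denominator is 4!×2!, giving C(6,4) = 15; the stated RHS is 6!/(4!×1!) = 30 ≠ 15, so the statement does not hold.

Answer: No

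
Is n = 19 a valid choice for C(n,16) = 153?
C(19,16) = 19·18·17·16·15·14·13·12·11·10·9·8·7·6·5·4/16! = 20,274,183,401,472,000/20,922,789,888,000 = 969, which does not equal 153.
Final answer: No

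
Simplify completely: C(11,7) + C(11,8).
495

By Pascal's identity: C(12,8) = 495.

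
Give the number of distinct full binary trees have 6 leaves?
Using the Catalan number formula: C_n = C(2n, n) / (n+1)
C_5 = C(10, 5) / (5+1)
     = 252 / 6
     = 42
Final answer: 42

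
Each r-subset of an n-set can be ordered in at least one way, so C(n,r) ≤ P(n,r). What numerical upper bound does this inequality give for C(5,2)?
20

P(5,2) = 5·4 = 20, so C(5,2) ≤ 20. (The bound is loose by a factor of 2! = 2: C(5,2) = 20/2 = 10.)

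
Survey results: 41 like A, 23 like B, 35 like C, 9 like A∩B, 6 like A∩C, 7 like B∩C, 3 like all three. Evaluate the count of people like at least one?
80

Explanation: |A∪B∪C| = 41+23+35-9-6-7+3 = 80.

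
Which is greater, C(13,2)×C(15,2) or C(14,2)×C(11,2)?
C(13,2)×C(15,2)

Explanation: C(13,2)×C(15,2)=8,190, C(14,2)×C(11,2)=5,005.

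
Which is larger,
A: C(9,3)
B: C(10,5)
B

Explanation: A=C(9,3)=84, B=C(10,5)=252.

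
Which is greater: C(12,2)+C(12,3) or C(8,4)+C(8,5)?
C(12,2)+C(12,3)

Reasoning: First=286, Second=126.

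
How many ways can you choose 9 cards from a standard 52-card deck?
3,679,075,400

C(52,9) = 3,679,075,400.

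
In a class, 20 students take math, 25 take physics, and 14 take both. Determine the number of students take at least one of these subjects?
|A∪B| = |A|+|B|-|A∩B| = 20+25-14 = 31.

Answer: 31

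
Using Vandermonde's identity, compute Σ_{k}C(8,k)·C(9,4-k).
2,380

Working:
= C(8+9,4) = C(17,4) = 2,380.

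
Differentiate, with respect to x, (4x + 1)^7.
28(4x + 1)^6

Working:
Chain rule: 7(4x+1)^{6} × 4 = 28(4x+1)^{6}.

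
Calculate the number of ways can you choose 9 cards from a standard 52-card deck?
3,679,075,400

Solution: C(52,9) = 3,679,075,400.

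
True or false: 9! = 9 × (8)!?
True

By definition n! = n × (n-1)!, so 9! = 9 × 8!.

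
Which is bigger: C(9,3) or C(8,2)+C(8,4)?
C(8,2)+C(8,4)
C(9,3)=84; C(8,2)+C(8,4)=28+70=98.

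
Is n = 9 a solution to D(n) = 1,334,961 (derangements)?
No

D(9) = (9-1)·[D(8) + D(7)] = 8·[14,833 + 1,854] = 133,496, which does not equal 1,334,961.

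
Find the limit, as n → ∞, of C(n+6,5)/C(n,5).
1

Working:
Both numerator and denominator grow as n^5/5! for large n, so the ratio → 1.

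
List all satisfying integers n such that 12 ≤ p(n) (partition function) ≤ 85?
Tabulating p(n) via p(n) = p(n−1) + p(n−2) − p(n−5) − p(n−7) + …: p(6)=11; p(7)=15; p(8)=22; p(9)=30; p(10)=42; p(11)=56; p(12)=77; p(13)=101. So valid n = 7, 8, 9, 10, 11, 12.

Answer: 7, 8, 9, 10, 11, 12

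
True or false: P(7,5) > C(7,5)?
P(7,5) = 2,520 and C(7,5) = 21; P(n,r) = r! × C(n,r) so P > C whenever r ≥ 2.

Answer: True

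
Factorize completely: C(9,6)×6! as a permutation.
C(9,6)×6! = [9!/(6!(3)!)]×6! = 9!/(3)! = P(9,6) = 60,480.
Final answer: P(9,6)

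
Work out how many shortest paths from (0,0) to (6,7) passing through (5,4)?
504

Explanation: To (5,4): C(9,5)=126. From there: C(4,1)=4. Total: 504.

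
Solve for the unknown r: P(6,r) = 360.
4
P(6,r) = 6·5·…·(6−r+1), a product of r factors. Multiplying down from 6: 6 = 6; 6·5 = 30; 6·5·4 = 120; 6·5·4·3 = 360 ✓ (4 factors). So r = 4.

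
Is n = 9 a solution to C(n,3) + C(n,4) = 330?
No

Working:
C(9,3) + C(9,4) = 84 + 126 = 210, which does not equal 330.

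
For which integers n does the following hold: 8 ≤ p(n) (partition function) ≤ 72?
Tabulating p(n) via p(n) = p(n−1) + p(n−2) − p(n−5) − p(n−7) + …: p(5)=7; p(6)=11; p(7)=15; p(8)=22; p(9)=30; p(10)=42; p(11)=56; p(12)=77. So valid n = 6, 7, 8, 9, 10, 11.

Answer: 6, 7, 8, 9, 10, 11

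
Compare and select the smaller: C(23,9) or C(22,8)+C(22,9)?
Equal

By Pascal's identity: C(23,9) = C(22,8)+C(22,9) = 817,190. Equal.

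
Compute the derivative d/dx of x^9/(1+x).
Quotient rule: [9x^{8}(1+x) - x^9]/(1+x)².
Final answer: (9x^8(1+x) - x^9)/(1+x)²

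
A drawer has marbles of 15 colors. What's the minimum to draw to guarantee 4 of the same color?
Worst case: 3 of each = 45. One more: 46.
Final answer: 46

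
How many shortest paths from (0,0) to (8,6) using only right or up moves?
3,003

Reasoning: Choose 8 rights from 14 moves: C(14,8) = 3,003.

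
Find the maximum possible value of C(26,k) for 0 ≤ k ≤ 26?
10,400,600
Maximum at k = 13: C(26,13) = 10,400,600.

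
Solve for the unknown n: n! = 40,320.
8
n! is strictly increasing. 6! = 720, 7! = 5,040, 8! = 40,320 ✓. So n = 8.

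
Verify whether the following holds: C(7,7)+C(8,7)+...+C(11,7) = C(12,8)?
True
Hockey stick identity gives Σ = C(12,8) = 495; RHS C(12,8) = 495.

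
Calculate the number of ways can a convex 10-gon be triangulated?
Using the Catalan number formula: C_n = C(2n, n) / (n+1)
C_8 = C(16, 8) / (8+1)
     = 12870 / 9
     = 1,430

Answer: 1,430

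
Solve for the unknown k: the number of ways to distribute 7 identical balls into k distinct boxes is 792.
6

Solution: Stars and bars: the count is C(7+k−1, k−1), increasing in k. k=4: C(10,3) = 120, k=5: C(11,4) = 330, k=6: C(12,5) = 792 ✓. So k = 6.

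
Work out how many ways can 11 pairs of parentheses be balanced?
Using the Catalan number formula: C_n = C(2n, n) / (n+1)
C_11 = C(22, 11) / (11+1)
     = 705432 / 12
     = 58,786
Final answer: 58,786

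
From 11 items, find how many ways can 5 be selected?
462

Working:
C(11,5) = 11! / (5! × (11-5)!)
         = 11! / (5! × 6!)
         = 462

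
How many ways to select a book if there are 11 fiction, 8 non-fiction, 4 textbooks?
23

Reasoning: By the addition principle: 11 + 8 + 4 = 23.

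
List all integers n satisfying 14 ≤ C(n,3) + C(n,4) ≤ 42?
5, 6

Solution: C(4,3)+C(4,4)=5; C(5,3)+C(5,4)=15; C(6,3)+C(6,4)=35; C(7,3)+C(7,4)=70. So valid n = 5, 6.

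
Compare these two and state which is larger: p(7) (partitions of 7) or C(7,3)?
Pentagonal recurrence p(n) = p(n−1) + p(n−2) − p(n−5) − p(n−7) + …: p(7) = p(6) + p(5) − p(2) − p(0) = 11 + 7 − 2 − 1 = 15; C(7,3) = 35.
Final answer: C(7,3)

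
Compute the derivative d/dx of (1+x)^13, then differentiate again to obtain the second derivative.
156(1+x)^11

First derivative: 13(1+x)^{12}. Second derivative: 13·12·(1+x)^{11} = 156(1+x)^{11}.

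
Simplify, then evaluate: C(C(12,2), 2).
2,145

Working:
C(12,2) = 66, then C(66, 2) = 2,145.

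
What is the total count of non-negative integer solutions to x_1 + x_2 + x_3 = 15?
136

Working:
C(15+3-1, 3-1) = 136.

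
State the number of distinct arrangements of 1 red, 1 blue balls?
Multinomial: 2!/(1! × 1!) = 2.
Final answer: 2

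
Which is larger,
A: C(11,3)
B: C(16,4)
B

Explanation: A=C(11,3)=165, B=C(16,4)=1,820.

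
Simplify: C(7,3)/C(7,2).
C(n,k+1)/C(n,k) = (n−k)/(k+1). Here (7−2)/(2+1) = 5/3 = 5/3.

Answer: 5/3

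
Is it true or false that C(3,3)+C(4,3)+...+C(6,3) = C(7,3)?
True

Solution: Hockey stick identity gives Σ = C(7,4) = 35; RHS C(7,3) = 35.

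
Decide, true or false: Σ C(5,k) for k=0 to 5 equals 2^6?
False

Working:
Binomial theorem: Σ C(5,k) = (1+1)^5 = 2^5 = 32; RHS 2^6 = 64.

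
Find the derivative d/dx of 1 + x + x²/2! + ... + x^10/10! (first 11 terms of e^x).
1 + x + x²/2! + ... + x^9/9!

Reasoning: Differentiating term by term gives the first 10 terms of e^x.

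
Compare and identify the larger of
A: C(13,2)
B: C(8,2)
A=C(13,2)=78, B=C(8,2)=28.
Final answer: A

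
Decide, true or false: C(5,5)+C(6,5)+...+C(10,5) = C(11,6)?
True

Solution: Hockey stick identity gives Σ = C(11,6) = 462; RHS C(11,6) = 462.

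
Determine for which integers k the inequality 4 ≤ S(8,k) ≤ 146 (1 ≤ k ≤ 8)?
2, 7

Explanation: S(8,1)=1; S(8,2)=127; S(8,3)=966; S(8,4)=1,701; S(8,5)=1,050; S(8,6)=266; S(8,7)=28; S(8,8)=1. So valid k = 2, 7.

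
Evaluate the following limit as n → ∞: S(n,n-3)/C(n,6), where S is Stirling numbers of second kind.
15

Solution: The leading term of S(n,n-3) as a polynomial in n is (5)!!·C(n,6), so the ratio → (5)!! = 15.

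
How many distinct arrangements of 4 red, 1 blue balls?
5
Multinomial: 5!/(4! × 1!) = 5.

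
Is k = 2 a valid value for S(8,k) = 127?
Yes

Working:
S(8,2) = 2·S(7,2) + S(7,1) = 2·63 + 1 = 127, which equals 127.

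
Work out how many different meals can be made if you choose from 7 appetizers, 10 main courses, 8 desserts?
560

Solution: By the multiplication principle: 7 × 10 × 8 = 560.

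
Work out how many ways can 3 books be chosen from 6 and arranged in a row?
120

P(6,3) = 6!/(6-3)! = 120.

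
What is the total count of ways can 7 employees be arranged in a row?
5,040

Reasoning: Arrangements of 7 distinct objects: 7! = 5,040.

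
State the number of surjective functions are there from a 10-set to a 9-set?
16,329,600

Solution: Onto functions = 9! × S(10,9)
First compute S(10,9) via recurrence:
Using the Stirling recurrence: S(n,k) = k·S(n-1,k) + S(n-1,k-1)
S(10,9) = 9·S(9,9) + S(9,8)
         = 9·1 + 36
         = 9 + 36
         = 45
Then: 362880 × 45 = 16,329,600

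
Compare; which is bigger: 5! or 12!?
12!

Reasoning: 5!=120, 12!=479,001,600. 12! > 5!.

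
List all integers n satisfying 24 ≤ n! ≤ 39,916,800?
4, 5, 6, 7, 8, 9, 10, 11

Solution: n! is strictly increasing; 4! = 24 and 11! = 39,916,800, so valid n = 4, 5, 6, 7, 8, 9, 10, 11.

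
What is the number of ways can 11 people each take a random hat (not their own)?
14,684,570

Explanation: Using D(n) = (n-1)[D(n-1) + D(n-2)]:
D(11) = (11-1) × [D(10) + D(9)]
      = 10 × [1334961 + 133496]
      = 10 × 1468457
      = 14,684,570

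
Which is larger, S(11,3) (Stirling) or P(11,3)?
S(11,3) = 3·S(10,3) + S(10,2) = 3·9,330 + 511 = 28,501; P(11,3) = 990.
Final answer: S(11,3)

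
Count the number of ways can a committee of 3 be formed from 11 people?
165
C(11,3) = 11! / (3! × (11-3)!)
         = 11! / (3! × 8!)
         = 165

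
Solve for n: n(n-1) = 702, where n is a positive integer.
27

Working:
n² − n − 702 = 0, so n = (1 ± √(1 + 4·702))/2 = (1 ± √2,809)/2 = (1 ± 53)/2, i.e. n = 27 or n = -26. Taking the positive root, n = 27 (check: 27×26 = 702).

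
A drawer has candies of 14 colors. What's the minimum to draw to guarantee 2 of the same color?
15
Worst case: 1 of each = 14. One more: 15.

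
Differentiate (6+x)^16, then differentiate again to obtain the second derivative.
240(6+x)^14

First derivative: 16(6+x)^{15}. Second derivative: 16·15·(6+x)^{14} = 240(6+x)^{14}.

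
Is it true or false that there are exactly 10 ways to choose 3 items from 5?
True
C(5,3) = 10.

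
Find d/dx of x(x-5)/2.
(2x - 5)/2

d/dx[(x-0)(x-5)] = (x-5) + (x-0) = 2x - 5. Dividing by 2 gives (2x - 5)/2.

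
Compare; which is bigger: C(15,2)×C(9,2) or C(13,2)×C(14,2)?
C(13,2)×C(14,2)

C(15,2)×C(9,2)=3,780, C(13,2)×C(14,2)=7,098.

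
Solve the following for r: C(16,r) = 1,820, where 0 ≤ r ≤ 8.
4

Reasoning: C(16,r) is increasing for 0 ≤ r ≤ 8. Stepping up (C(16,r+1) = C(16,r)·(16−r)/(r+1)): C(16,1) = 16, C(16,2) = 120, C(16,3) = 560, C(16,4) = 1,820 ✓. So r = 4.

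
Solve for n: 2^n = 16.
2^4 = 16, so n = 4.

Answer: 4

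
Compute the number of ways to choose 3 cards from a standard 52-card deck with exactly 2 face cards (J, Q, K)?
2,640

Explanation: 12 face cards and 40 non-face cards: C(12,2) × C(40,1) = 66 × 40 = 2,640.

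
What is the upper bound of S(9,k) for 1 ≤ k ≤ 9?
7,770

Row S(9,k) for k = 1..9 (via S(n,k) = k·S(n−1,k) + S(n−1,k−1)): 1, 255, 3,025, 7,770, 6,951, 2,646, 462, 36, 1. The row is unimodal; maximum at k = 4: 7,770.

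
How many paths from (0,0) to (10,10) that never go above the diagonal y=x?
16,796

Solution: Counted by the Catalan number C_10: C_10 = C(20,10)/(10+1) = 184,756/11 = 16,796.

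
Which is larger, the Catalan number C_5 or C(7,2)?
C_5 = C(10,5)/(5+1) = 252/6 = 42; C(7,2) = 21.
Final answer: C_5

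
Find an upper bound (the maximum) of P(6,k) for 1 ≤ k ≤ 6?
720

Reasoning: P(6,k) increases in k, so maximum at k = 6: 6! = 720.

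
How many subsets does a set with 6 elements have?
Each element can be included or excluded: 2^6 = 64.

Answer: 64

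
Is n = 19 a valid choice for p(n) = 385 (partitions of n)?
No
Pentagonal recurrence p(n) = p(n−1) + p(n−2) − p(n−5) − p(n−7) + …: p(19) = p(18) + p(17) − p(14) − p(12) + p(7) + p(4) = 385 + 297 − 135 − 77 + 15 + 5 = 490, which does not equal 385.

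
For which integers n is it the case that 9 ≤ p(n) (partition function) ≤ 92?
Tabulating p(n) via p(n) = p(n−1) + p(n−2) − p(n−5) − p(n−7) + …: p(5)=7; p(6)=11; p(7)=15; p(8)=22; p(9)=30; p(10)=42; p(11)=56; p(12)=77; p(13)=101. So valid n = 6, 7, 8, 9, 10, 11, 12.
Final answer: 6, 7, 8, 9, 10, 11, 12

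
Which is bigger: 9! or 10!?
9!=362,880, 10!=3,628,800. 10! > 9!.
Final answer: 10!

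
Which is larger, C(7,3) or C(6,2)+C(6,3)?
Equal

By Pascal's identity: C(7,3) = C(6,2)+C(6,3) = 35. Equal.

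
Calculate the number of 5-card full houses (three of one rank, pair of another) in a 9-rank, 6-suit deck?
21,600
Triple rank: 9. Triple suits: C(6,3)=20. Pair rank: 8. Pair suits: C(6,2)=15. Total: 21,600.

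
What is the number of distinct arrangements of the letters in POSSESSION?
75,600

Reasoning: Word has 10 letters (P=1, O=2, S=4, E=1, I=1, N=1). Arrangements: 10!/Π(k!) = 75,600.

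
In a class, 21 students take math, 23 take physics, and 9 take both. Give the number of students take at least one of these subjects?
35

Explanation: |A∪B| = |A|+|B|-|A∩B| = 21+23-9 = 35.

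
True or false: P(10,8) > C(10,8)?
True

Explanation: P(10,8) = 1,814,400 and C(10,8) = 45; P(n,r) = r! × C(n,r) so P > C whenever r ≥ 2.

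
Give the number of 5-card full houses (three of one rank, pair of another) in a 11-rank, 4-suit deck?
2,640

Explanation: Triple rank: 11. Triple suits: C(4,3)=4. Pair rank: 10. Pair suits: C(4,2)=6. Total: 2,640.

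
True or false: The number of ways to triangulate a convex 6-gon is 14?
Triangulations of a convex 6-gon are counted by the Catalan number C_4: C_4 = C(8,4)/(4+1) = 70/5 = 14.

Answer: True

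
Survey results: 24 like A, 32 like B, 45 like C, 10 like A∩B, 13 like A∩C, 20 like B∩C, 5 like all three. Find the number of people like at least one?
63

Working:
|A∪B∪C| = 24+32+45-10-13-20+5 = 63.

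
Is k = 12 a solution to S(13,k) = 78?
Yes

Solution: S(13,12) = 12·S(12,12) + S(12,11) = 12·1 + 66 = 78, which equals 78.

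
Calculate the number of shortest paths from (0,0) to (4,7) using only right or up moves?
Choose 4 rights from 11 moves: C(11,4) = 330.

Answer: 330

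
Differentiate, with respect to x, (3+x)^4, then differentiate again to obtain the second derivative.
First derivative: 4(3+x)^{3}. Second derivative: 4·3·(3+x)^{2} = 12(3+x)^{2}.

Answer: 12(3+x)^2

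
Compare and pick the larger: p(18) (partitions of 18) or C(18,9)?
Pentagonal recurrence p(n) = p(n−1) + p(n−2) − p(n−5) − p(n−7) + …: p(18) = p(17) + p(16) − p(13) − p(11) + p(6) + p(3) = 297 + 231 − 101 − 56 + 11 + 3 = 385; C(18,9) = 48,620.

Answer: C(18,9)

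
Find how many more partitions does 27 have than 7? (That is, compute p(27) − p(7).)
2,995
Pentagonal recurrence p(n) = p(n−1) + p(n−2) − p(n−5) − p(n−7) + …: p(27) = p(26) + p(25) − p(22) − p(20) + p(15) + p(12) − p(5) − p(1) = 2,436 + 1,958 − 1,002 − 627 + 176 + 77 − 7 − 1 = 3,010.
p(7) = p(6) + p(5) − p(2) − p(0) = 11 + 7 − 2 − 1 = 15.
Difference = 3,010 − 15 = 2,995.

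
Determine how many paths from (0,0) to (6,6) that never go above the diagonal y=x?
132

Counted by the Catalan number C_6: C_6 = C(12,6)/(6+1) = 924/7 = 132.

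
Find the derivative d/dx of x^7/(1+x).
Quotient rule: [7x^{6}(1+x) - x^7]/(1+x)².

Answer: (7x^6(1+x) - x^7)/(1+x)²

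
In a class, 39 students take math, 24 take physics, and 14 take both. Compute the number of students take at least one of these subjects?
49

Reasoning: |A∪B| = |A|+|B|-|A∩B| = 39+24-14 = 49.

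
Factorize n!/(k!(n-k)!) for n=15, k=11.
C(15,11) = 1,365

Solution: This is the binomial coefficient C(15,11) = 1,365.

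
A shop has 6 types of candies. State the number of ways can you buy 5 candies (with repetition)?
252

Working:
Stars and bars: C(5+6-1, 5) = C(10, 5) = 252.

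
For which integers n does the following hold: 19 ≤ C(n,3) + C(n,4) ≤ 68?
6
C(5,3)+C(5,4)=15; C(6,3)+C(6,4)=35; C(7,3)+C(7,4)=70. So valid n = 6.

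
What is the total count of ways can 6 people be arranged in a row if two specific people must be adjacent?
Treat pair as unit: (6-1)! arrangements × 2 internal orders = 240.

Answer: 240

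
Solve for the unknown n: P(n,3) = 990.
P(n,3) = n(n−1)(n−2) is increasing in n; n(n−1)(n−2) ≈ (n−1)^3 = 990 gives n ≈ 11.0. Check: P(9,3) = 504, P(10,3) = 720, P(11,3) = 990 ✓. So n = 11.

Answer: 11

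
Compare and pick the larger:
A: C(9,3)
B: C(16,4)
B

Explanation: A=C(9,3)=84, B=C(16,4)=1,820.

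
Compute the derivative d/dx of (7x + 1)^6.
42(7x + 1)^5

Chain rule: 6(7x+1)^{5} × 7 = 42(7x+1)^{5}.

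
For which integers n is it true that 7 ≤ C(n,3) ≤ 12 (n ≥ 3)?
5

Explanation: C(4,3)=4; C(5,3)=10; C(6,3)=20. So valid n = 5.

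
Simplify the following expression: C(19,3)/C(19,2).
17/3

Working:
C(n,k+1)/C(n,k) = (n−k)/(k+1). Here (19−2)/(2+1) = 17/3 = 17/3.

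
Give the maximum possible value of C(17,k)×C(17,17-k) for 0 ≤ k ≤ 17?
590,976,100
C(17,k)·C(17,17-k) = C(17,k)², maximised at the centre k = 8: C(17,8)² = 590,976,100.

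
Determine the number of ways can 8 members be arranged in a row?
40,320

Reasoning: Arrangements of 8 distinct objects: 8! = 40,320.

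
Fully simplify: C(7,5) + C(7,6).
28

Solution: By Pascal's identity: C(8,6) = 28.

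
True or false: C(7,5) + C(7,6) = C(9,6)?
False

Reasoning: Pascal's identity gives C(8,6) = 28, whereas C(9,6) = 84.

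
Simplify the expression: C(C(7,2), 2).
210
C(7,2) = 21, then C(21, 2) = 210.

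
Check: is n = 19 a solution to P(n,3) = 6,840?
No

P(19,3) = 19·18·17 = 5,814, which does not equal 6,840.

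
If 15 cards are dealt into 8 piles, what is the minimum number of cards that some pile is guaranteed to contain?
Pigeonhole: ⌈15/8⌉ = 2.
Final answer: 2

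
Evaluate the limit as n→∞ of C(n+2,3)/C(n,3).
1

Reasoning: Both numerator and denominator grow as n^3/3! for large n, so the ratio → 1.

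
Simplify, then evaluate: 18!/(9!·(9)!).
48,620
This is C(18,9) = 48,620.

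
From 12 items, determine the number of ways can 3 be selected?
220
C(12,3) = 12! / (3! × (12-3)!)
         = 12! / (3! × 9!)
         = 220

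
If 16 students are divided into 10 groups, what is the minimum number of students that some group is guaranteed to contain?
2

Working:
Pigeonhole: ⌈16/10⌉ = 2.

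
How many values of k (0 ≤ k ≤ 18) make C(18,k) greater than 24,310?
5

Explanation: Row 18 is unimodal and symmetric about k=18/2. C(18,6)=18,564 ≤ 24,310; C(18,7)=31,824 > 24,310; by symmetry C(18,k) > 24,310 for k = 7..11. That's 11 - 7 + 1 = 5 values.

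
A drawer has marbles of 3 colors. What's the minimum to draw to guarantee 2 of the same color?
Worst case: 1 of each = 3. One more: 4.
Final answer: 4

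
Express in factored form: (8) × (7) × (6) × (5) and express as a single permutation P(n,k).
P(8,4) = 8!/(4)!

Product of 4 consecutive descending integers starting at 8: P(8,4) = 8!/4! = 1,680.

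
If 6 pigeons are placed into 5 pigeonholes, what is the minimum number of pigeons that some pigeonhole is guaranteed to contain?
2
Pigeonhole: ⌈6/5⌉ = 2.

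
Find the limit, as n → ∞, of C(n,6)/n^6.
1/720

Reasoning: C(n,6) ≈ n^6/6! for large n. Limit = 1/6! = 1/720.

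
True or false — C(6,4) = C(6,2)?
True

Reasoning: Symmetry C(n,k) = C(n,n-k): C(6,4) = 15 and C(6,2) = 15. Both sides agree, so the statement holds.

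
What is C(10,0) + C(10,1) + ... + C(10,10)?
1,024

Explanation: Sum of binomial coefficients = 2^10 = 1,024.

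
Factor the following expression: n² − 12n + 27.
(n − 3)(n − 9)
Seek roots whose sum is 12 and product is 27: (3, 9). So n² − 12n + 27 = (n − 3)(n − 9).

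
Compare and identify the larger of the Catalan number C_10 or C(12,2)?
C_10
C_10 = C(20,10)/(10+1) = 184,756/11 = 16,796; C(12,2) = 66.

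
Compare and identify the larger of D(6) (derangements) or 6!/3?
D(6) = (6-1)·[D(5) + D(4)] = 5·[44 + 9] = 265; 6!/3 = 720/3 = 240.
Final answer: D(6)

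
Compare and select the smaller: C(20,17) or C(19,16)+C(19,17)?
Equal

Working:
By Pascal's identity: C(20,17) = C(19,16)+C(19,17) = 1,140. Equal.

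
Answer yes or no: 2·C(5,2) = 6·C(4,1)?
No

Solution: Absorption identity k·C(n,k) = n·C(n-1,k-1). LHS = 2·10 = 20; RHS = 6·4 = 24.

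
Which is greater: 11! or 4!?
11!

Solution: 11!=39,916,800, 4!=24. 11! > 4!.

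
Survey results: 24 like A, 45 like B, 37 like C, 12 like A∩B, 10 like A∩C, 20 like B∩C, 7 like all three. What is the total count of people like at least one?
71

Reasoning: |A∪B∪C| = 24+45+37-12-10-20+7 = 71.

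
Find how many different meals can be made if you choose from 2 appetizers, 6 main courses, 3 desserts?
36
By the multiplication principle: 2 × 6 × 3 = 36.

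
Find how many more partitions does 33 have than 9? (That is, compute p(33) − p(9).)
10,113

Explanation: Pentagonal recurrence p(n) = p(n−1) + p(n−2) − p(n−5) − p(n−7) + …: p(33) = p(32) + p(31) − p(28) − p(26) + p(21) + p(18) − p(11) − p(7) = 8,349 + 6,842 − 3,718 − 2,436 + 792 + 385 − 56 − 15 = 10,143.
p(9) = p(8) + p(7) − p(4) − p(2) = 22 + 15 − 5 − 2 = 30.
Difference = 10,143 − 30 = 10,113.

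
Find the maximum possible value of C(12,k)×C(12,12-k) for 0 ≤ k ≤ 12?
853,776

Explanation: C(12,k)·C(12,12-k) = C(12,k)², maximised at the centre k = 6: C(12,6)² = 853,776.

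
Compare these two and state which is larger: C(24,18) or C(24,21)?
C(24,18)

C(24,18)=134,596, C(24,21)=2,024.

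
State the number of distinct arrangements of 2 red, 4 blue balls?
15

Solution: Multinomial: 6!/(2! × 4!) = 15.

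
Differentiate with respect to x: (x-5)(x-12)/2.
(2x - 17)/2

Working:
d/dx[(x-5)(x-12)] = (x-12) + (x-5) = 2x - 17. Dividing by 2 gives (2x - 17)/2.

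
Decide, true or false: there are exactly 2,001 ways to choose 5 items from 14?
False

C(14,5) = 2,002 ≠ 2001.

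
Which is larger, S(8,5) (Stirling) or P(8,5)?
S(8,5) = 5·S(7,5) + S(7,4) = 5·140 + 350 = 1,050; P(8,5) = 6,720.

Answer: P(8,5)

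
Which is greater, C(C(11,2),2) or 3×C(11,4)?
C(C(11,2),2)

Working:
C(C(11,2),2)=1,485, 3×C(11,4)=990.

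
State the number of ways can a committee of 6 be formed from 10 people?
210

Working:
C(10,6) = 10! / (6! × (10-6)!)
         = 10! / (6! × 4!)
         = 210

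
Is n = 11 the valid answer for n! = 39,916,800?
Yes

Reasoning: 11! = 11·10! = 11·3,628,800 = 39,916,800, which equals 39,916,800.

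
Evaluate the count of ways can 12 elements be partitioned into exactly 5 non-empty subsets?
1,379,400
This equals S(12,5), the Stirling number of the 2nd kind.
Using the Stirling recurrence: S(n,k) = k·S(n-1,k) + S(n-1,k-1)
S(12,5) = 5·S(11,5) + S(11,4)
         = 5·246730 + 145750
         = 1233650 + 145750
         = 1,379,400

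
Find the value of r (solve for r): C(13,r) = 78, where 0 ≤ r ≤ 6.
2

Working:
C(13,r) is increasing for 0 ≤ r ≤ 6. Stepping up (C(13,r+1) = C(13,r)·(13−r)/(r+1)): C(13,1) = 13, C(13,2) = 78 ✓. So r = 2.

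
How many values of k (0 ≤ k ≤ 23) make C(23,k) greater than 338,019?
8

Reasoning: Row 23 is unimodal and symmetric about k=23/2. C(23,7)=245,157 ≤ 338,019; C(23,8)=490,314 > 338,019; by symmetry C(23,k) > 338,019 for k = 8..15. That's 15 - 8 + 1 = 8 values.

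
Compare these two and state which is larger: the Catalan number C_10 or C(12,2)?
C_10 = C(20,10)/(10+1) = 184,756/11 = 16,796; C(12,2) = 66.

Answer: C_10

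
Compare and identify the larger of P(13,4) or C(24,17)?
C(24,17)

Working:
P(13,4)=17,160, C(24,17)=346,104.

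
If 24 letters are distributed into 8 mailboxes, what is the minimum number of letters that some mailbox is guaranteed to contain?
3

Pigeonhole: ⌈24/8⌉ = 3.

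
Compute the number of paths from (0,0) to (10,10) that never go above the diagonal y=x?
Counted by the Catalan number C_10: C_10 = C(20,10)/(10+1) = 184,756/11 = 16,796.
Final answer: 16,796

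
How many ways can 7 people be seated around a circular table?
720

Reasoning: Circular arrangements: (7-1)! = 720.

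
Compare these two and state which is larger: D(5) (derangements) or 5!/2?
D(5) = (5-1)·[D(4) + D(3)] = 4·[9 + 2] = 44; 5!/2 = 120/2 = 60.

Answer: 5!/2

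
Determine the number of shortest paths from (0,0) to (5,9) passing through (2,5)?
735

Working:
To (2,5): C(7,2)=21. From there: C(7,3)=35. Total: 735.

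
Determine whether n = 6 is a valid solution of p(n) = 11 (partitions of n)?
Yes

Reasoning: Pentagonal recurrence p(n) = p(n−1) + p(n−2) − p(n−5) − p(n−7) + …: p(6) = p(5) + p(4) − p(1) = 7 + 5 − 1 = 11, which equals 11.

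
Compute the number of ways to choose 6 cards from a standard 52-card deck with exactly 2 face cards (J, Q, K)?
12 face cards and 40 non-face cards: C(12,2) × C(40,4) = 66 × 91,390 = 6,031,740.
Final answer: 6,031,740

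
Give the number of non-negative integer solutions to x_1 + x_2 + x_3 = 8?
C(8+3-1, 3-1) = 45.
Final answer: 45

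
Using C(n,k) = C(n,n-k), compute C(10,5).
252

Reasoning: C(10,5) = C(10,5) = 252.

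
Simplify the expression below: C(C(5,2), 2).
45

Reasoning: C(5,2) = 10, then C(10, 2) = 45.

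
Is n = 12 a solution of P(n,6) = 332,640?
No

Solution: P(12,6) = 12·11·10·9·8·7 = 665,280, which does not equal 332,640.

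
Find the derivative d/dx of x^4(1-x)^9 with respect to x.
4x^3(1-x)^9 - 9x^4(1-x)^8

Working:
Product rule: 4x^{3}(1-x)^{9} + x^4·(-9)(1-x)^{8}.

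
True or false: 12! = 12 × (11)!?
True

Explanation: By definition n! = n × (n-1)!, so 12! = 12 × 11!.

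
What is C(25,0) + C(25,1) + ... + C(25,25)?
33,554,432

Explanation: Sum of binomial coefficients = 2^25 = 33,554,432.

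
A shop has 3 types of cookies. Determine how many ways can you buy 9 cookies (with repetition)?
55

Solution: Stars and bars: C(9+3-1, 9) = C(11, 9) = 55.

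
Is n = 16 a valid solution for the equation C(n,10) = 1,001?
No

Reasoning: C(16,10) = 16·15·14·13·12·11·10·9·8·7/10! = 29,059,430,400/3,628,800 = 8,008, which does not equal 1,001.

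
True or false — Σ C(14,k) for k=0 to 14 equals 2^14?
True
Binomial theorem: Σ C(14,k) = (1+1)^14 = 2^14 = 16,384; RHS 2^14 = 16,384.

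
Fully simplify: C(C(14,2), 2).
C(14,2) = 91, then C(91, 2) = 4,095.

Answer: 4,095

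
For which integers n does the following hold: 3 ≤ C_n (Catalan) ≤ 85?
3, 4, 5

C_2=2; C_3=5; C_4=14; C_5=42; C_6=132. So valid n = 3, 4, 5.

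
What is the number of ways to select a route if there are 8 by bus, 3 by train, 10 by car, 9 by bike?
By the addition principle: 8 + 3 + 10 + 9 = 30.

Answer: 30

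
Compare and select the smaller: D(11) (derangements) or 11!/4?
D(11) = (11-1)·[D(10) + D(9)] = 10·[1,334,961 + 133,496] = 14,684,570; 11!/4 = 39,916,800/4 = 9,979,200.
Final answer: 11!/4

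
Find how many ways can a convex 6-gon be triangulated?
Using the Catalan number formula: C_n = C(2n, n) / (n+1)
C_4 = C(8, 4) / (4+1)
     = 70 / 5
     = 14
Final answer: 14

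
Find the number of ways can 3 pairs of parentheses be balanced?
Using the Catalan number formula: C_n = C(2n, n) / (n+1)
C_3 = C(6, 3) / (3+1)
     = 20 / 4
     = 5

Answer: 5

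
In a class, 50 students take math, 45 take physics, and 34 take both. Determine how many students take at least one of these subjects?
61

Explanation: |A∪B| = |A|+|B|-|A∩B| = 50+45-34 = 61.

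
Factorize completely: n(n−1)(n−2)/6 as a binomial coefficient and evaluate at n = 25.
C(n,3); C(25,3) = 2,300

Solution: n(n−1)(n−2)/6 = n!/(3!(n−3)!) = C(n,3). At n = 25: C(25,3) = 2,300.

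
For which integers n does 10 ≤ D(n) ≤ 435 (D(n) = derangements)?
5, 6

Using D(n) = (n−1)[D(n−1) + D(n−2)] with D(1)=0, D(2)=1: D(4)=9; D(5)=44; D(6)=265; D(7)=1,854. So valid n = 5, 6.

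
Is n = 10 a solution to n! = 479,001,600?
10! = 10·9! = 10·362,880 = 3,628,800, which does not equal 479,001,600.

Answer: No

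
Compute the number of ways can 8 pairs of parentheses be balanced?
Using the Catalan number formula: C_n = C(2n, n) / (n+1)
C_8 = C(16, 8) / (8+1)
     = 12870 / 9
     = 1,430
Final answer: 1,430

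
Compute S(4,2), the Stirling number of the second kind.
7

Using the Stirling recurrence: S(n,k) = k·S(n-1,k) + S(n-1,k-1)
S(4,2) = 2·S(3,2) + S(3,1)
         = 2·3 + 1
         = 6 + 1
         = 7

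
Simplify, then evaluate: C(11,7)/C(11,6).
5/7
C(n,k+1)/C(n,k) = (n−k)/(k+1). Here (11−6)/(6+1) = 5/7 = 5/7.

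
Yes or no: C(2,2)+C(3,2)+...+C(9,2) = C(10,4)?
No

Hockey stick identity gives Σ = C(10,3) = 120; RHS C(10,4) = 210.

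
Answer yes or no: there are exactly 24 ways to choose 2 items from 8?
No

C(8,2) = 28 ≠ 24.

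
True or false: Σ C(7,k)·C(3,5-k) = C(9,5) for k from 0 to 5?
False

Working:
Vandermonde's identity gives C(10,5) = 252; RHS C(9,5) = 126.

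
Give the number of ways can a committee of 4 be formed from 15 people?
C(15,4) = 15! / (4! × (15-4)!)
         = 15! / (4! × 11!)
         = 1,365
Final answer: 1,365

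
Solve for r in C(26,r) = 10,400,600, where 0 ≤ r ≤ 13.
13

Reasoning: C(26,r) is increasing for 0 ≤ r ≤ 13. Stepping up (C(26,r+1) = C(26,r)·(26−r)/(r+1)): C(26,1) = 26, C(26,2) = 325, C(26,3) = 2,600, C(26,4) = 14,950, C(26,5) = 65,780, C(26,6) = 230,230, C(26,7) = 657,800, C(26,8) = 1,562,275, C(26,9) = 3,124,550, C(26,10) = 5,311,735, C(26,11) = 7,726,160, C(26,12) = 9,657,700, C(26,13) = 10,400,600 ✓. So r = 13.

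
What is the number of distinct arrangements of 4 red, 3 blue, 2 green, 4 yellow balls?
900,900

Explanation: Multinomial: 13!/(4! × 3! × 2! × 4!) = 900,900.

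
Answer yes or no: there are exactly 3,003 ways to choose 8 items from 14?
Yes

Explanation: C(14,8) = 3,003.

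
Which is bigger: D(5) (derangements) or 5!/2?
5!/2

Solution: D(5) = (5-1)·[D(4) + D(3)] = 4·[9 + 2] = 44; 5!/2 = 120/2 = 60.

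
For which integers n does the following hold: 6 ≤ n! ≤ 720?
n! is strictly increasing; 3! = 6 and 6! = 720, so valid n = 3, 4, 5, 6.

Answer: 3, 4, 5, 6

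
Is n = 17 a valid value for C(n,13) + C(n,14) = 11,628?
No
C(17,13) + C(17,14) = 2,380 + 680 = 3,060, which does not equal 11,628.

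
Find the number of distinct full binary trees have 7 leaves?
132

Working:
Using the Catalan number formula: C_n = C(2n, n) / (n+1)
C_6 = C(12, 6) / (6+1)
     = 924 / 7
     = 132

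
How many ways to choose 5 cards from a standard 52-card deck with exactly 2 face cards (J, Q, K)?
12 face cards and 40 non-face cards: C(12,2) × C(40,3) = 66 × 9,880 = 652,080.

Answer: 652,080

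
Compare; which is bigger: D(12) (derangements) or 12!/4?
D(12)
D(12) = (12-1)·[D(11) + D(10)] = 11·[14,684,570 + 1,334,961] = 176,214,841; 12!/4 = 479,001,600/4 = 119,750,400.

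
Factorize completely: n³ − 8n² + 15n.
n(n − 3)(n − 5)

n³ − 8n² + 15n = n(n² − 8n + 15) = n(n − 3)(n − 5).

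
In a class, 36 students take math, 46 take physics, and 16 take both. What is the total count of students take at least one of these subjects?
66

Explanation: |A∪B| = |A|+|B|-|A∩B| = 36+46-16 = 66.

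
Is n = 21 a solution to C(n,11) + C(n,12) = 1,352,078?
No

C(21,11) + C(21,12) = 352,716 + 293,930 = 646,646, which does not equal 1,352,078.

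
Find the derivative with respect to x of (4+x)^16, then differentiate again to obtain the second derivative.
240(4+x)^14

Solution: First derivative: 16(4+x)^{15}. Second derivative: 16·15·(4+x)^{14} = 240(4+x)^{14}.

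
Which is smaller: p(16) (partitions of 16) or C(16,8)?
p(16)

Working:
Pentagonal recurrence p(n) = p(n−1) + p(n−2) − p(n−5) − p(n−7) + …: p(16) = p(15) + p(14) − p(11) − p(9) + p(4) + p(1) = 176 + 135 − 56 − 30 + 5 + 1 = 231; C(16,8) = 12,870.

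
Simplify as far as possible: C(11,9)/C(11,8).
1/3

Explanation: C(n,k+1)/C(n,k) = (n−k)/(k+1). Here (11−8)/(8+1) = 3/9 = 1/3.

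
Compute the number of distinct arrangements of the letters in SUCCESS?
420

Reasoning: Word has 7 letters (S=3, U=1, C=2, E=1). Arrangements: 7!/Π(k!) = 420.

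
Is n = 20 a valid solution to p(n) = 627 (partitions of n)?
Pentagonal recurrence p(n) = p(n−1) + p(n−2) − p(n−5) − p(n−7) + …: p(20) = p(19) + p(18) − p(15) − p(13) + p(8) + p(5) = 490 + 385 − 176 − 101 + 22 + 7 = 627, which equals 627.
Final answer: Yes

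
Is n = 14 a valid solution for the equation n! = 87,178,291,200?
Yes

14! = 14·13! = 14·6,227,020,800 = 87,178,291,200, which equals 87,178,291,200.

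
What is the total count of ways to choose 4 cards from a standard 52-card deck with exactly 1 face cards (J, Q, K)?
118,560

Reasoning: 12 face cards and 40 non-face cards: C(12,1) × C(40,3) = 12 × 9,880 = 118,560.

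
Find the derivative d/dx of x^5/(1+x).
(5x^4(1+x) - x^5)/(1+x)²

Explanation: Quotient rule: [5x^{4}(1+x) - x^5]/(1+x)².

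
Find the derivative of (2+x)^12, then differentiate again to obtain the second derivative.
132(2+x)^10

Solution: First derivative: 12(2+x)^{11}. Second derivative: 12·11·(2+x)^{10} = 132(2+x)^{10}.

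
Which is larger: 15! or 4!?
15!
15!=1,307,674,368,000, 4!=24. 15! > 4!.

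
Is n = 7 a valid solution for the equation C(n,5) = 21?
C(7,5) = 7·6·5·4·3/5! = 2,520/120 = 21, which equals 21.

Answer: Yes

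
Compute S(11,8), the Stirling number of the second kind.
Using the Stirling recurrence: S(n,k) = k·S(n-1,k) + S(n-1,k-1)
S(11,8) = 8·S(10,8) + S(10,7)
         = 8·750 + 5880
         = 6000 + 5880
         = 11,880
Final answer: 11,880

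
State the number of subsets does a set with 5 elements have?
Each element can be included or excluded: 2^5 = 32.
Final answer: 32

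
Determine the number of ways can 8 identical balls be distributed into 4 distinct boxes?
165

Solution: C(8+4-1, 4-1) = C(11, 3) = 165.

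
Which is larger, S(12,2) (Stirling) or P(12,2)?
S(12,2)

Working:
S(12,2) = 2·S(11,2) + S(11,1) = 2·1,023 + 1 = 2,047; P(12,2) = 132.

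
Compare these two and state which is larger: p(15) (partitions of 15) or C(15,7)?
Pentagonal recurrence p(n) = p(n−1) + p(n−2) − p(n−5) − p(n−7) + …: p(15) = p(14) + p(13) − p(10) − p(8) + p(3) + p(0) = 135 + 101 − 42 − 22 + 3 + 1 = 176; C(15,7) = 6,435.

Answer: C(15,7)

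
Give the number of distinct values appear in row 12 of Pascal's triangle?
7

Explanation: Row 12 has entries C(12,0)..C(12,12); by symmetry C(12,k)=C(12,12-k), giving 7 distinct values.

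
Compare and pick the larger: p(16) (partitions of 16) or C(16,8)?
C(16,8)

Explanation: Pentagonal recurrence p(n) = p(n−1) + p(n−2) − p(n−5) − p(n−7) + …: p(16) = p(15) + p(14) − p(11) − p(9) + p(4) + p(1) = 176 + 135 − 56 − 30 + 5 + 1 = 231; C(16,8) = 12,870.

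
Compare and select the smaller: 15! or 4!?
15!=1,307,674,368,000, 4!=24. 15! > 4!.

Answer: 4!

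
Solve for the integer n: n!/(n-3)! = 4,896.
n!/(n-3)! = n×(n-1)×(n-2), a product of 3 consecutive integers ≈ (n−1)^3. 4,896^(1/3) + 1 ≈ 18.0; check n = 18: 18×17×16 = 4,896 ✓. So n = 18.

Answer: 18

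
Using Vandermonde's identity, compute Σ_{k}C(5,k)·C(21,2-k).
325

Solution: = C(5+21,2) = C(26,2) = 325.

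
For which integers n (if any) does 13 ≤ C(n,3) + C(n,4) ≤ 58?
C(4,3)+C(4,4)=5; C(5,3)+C(5,4)=15; C(6,3)+C(6,4)=35; C(7,3)+C(7,4)=70. So valid n = 5, 6.

Answer: 5, 6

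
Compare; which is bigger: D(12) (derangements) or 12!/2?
12!/2

Solution: D(12) = (12-1)·[D(11) + D(10)] = 11·[14,684,570 + 1,334,961] = 176,214,841; 12!/2 = 479,001,600/2 = 239,500,800.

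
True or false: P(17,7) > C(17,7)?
P(17,7) = 98,017,920 and C(17,7) = 19,448; P(n,r) = r! × C(n,r) so P > C whenever r ≥ 2.
Final answer: True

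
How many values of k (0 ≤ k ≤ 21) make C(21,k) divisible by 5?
12
Checking C(21,k) mod 5 for k = 0..21: divisible at k = 2, 3, 4, 7, 8, 9, 12, 13, 14, 17, 18, 19. That's 12 values.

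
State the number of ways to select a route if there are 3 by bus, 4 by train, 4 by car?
11

Solution: By the addition principle: 3 + 4 + 4 = 11.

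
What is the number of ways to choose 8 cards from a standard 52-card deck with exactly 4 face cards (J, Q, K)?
45,238,050

Solution: 12 face cards and 40 non-face cards: C(12,4) × C(40,4) = 495 × 91,390 = 45,238,050.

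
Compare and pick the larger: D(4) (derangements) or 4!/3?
D(4)

D(4) = (4-1)·[D(3) + D(2)] = 3·[2 + 1] = 9; 4!/3 = 24/3 = 8.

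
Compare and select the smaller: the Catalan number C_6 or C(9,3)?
C_6 = C(12,6)/(6+1) = 924/7 = 132; C(9,3) = 84.

Answer: C(9,3)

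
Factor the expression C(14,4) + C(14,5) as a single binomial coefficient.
C(15,5)

Solution: By Pascal's identity: C(14,4) + C(14,5) = C(15,5) = 3,003.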